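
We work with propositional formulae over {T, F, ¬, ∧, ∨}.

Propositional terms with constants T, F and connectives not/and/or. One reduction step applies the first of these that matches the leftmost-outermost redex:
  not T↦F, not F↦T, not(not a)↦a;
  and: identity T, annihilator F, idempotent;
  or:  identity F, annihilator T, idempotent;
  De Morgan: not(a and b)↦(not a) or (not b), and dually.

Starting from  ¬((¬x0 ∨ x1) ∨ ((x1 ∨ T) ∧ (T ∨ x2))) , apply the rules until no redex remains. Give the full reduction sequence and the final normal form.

  start: ¬((¬x0 ∨ x1) ∨ ((x1 ∨ T) ∧ (T ∨ x2)))
  →1  ¬(¬x0 ∨ x1) ∧ ¬((x1 ∨ T) ∧ (T ∨ x2))
  →2  (¬¬x0 ∧ ¬x1) ∧ ¬((x1 ∨ T) ∧ (T ∨ x2))
  →3  (x0 ∧ ¬x1) ∧ ¬((x1 ∨ T) ∧ (T ∨ x2))
  →4  (x0 ∧ ¬x1) ∧ (¬(x1 ∨ T) ∨ ¬(T ∨ x2))
  →5  (x0 ∧ ¬x1) ∧ ((¬x1 ∧ ¬T) ∨ ¬(T ∨ x2))
  →6  (x0 ∧ ¬x1) ∧ ((¬x1 ∧ F) ∨ ¬(T ∨ x2))
  →7  (x0 ∧ ¬x1) ∧ (F ∨ ¬(T ∨ x2))
  →8  (x0 ∧ ¬x1) ∧ ¬(T ∨ x2)
  →9  (x0 ∧ ¬x1) ∧ (¬T ∧ ¬x2)
  →10  (x0 ∧ ¬x1) ∧ (F ∧ ¬x2)
  →11  (x0 ∧ ¬x1) ∧ F
  →12  F

Answer: normal form = F  (in 12 steps)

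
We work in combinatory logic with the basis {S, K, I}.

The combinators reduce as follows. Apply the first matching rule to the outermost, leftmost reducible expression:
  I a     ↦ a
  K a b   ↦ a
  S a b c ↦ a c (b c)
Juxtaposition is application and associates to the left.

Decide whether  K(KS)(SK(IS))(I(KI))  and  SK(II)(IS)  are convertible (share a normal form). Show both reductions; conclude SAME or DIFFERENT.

Answer: SAME — A ⇓ S, B ⇓ S

Derivation:
Term A:
  start: K(KS)(SK(IS))(I(KI))
  →1  KS(I(KI))
  →2  S

Term B:
  start: SK(II)(IS)
  →1  K(IS)(II(IS))
  →2  IS
  →3  S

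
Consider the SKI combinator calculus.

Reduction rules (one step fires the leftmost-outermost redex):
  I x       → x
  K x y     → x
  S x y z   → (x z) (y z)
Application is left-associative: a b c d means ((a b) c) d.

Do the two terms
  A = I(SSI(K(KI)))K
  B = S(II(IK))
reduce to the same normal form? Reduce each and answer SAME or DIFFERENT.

Term A:
  start: I(SSI(K(KI)))K
  →1  SSI(K(KI))K
  →2  S(K(KI))(I(K(KI)))K
  →3  K(KI)K(I(K(KI))K)
  →4  KI(I(K(KI))K)
  →5  I

Term B:
  start: S(II(IK))
  →1  S(I(IK))
  →2  S(IK)
  →3  SK

Answer: DIFFERENT — A ⇓ I, B ⇓ SK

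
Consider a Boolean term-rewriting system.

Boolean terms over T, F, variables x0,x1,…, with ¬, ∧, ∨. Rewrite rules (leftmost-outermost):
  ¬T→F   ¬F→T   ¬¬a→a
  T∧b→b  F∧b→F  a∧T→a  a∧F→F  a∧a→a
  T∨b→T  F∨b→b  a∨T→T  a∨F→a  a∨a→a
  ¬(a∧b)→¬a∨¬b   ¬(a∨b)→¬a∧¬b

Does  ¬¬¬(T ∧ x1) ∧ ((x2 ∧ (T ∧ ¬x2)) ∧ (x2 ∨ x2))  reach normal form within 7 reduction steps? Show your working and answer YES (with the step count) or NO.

Answer: YES — reaches normal form ¬x1 ∧ ((x2 ∧ ¬x2) ∧ x2) in 6 ≤ 7 steps

Derivation:
  start: ¬¬¬(T ∧ x1) ∧ ((x2 ∧ (T ∧ ¬x2)) ∧ (x2 ∨ x2))
  step 1: ¬(T ∧ x1) ∧ ((x2 ∧ (T ∧ ¬x2)) ∧ (x2 ∨ x2))
  step 2: (¬T ∨ ¬x1) ∧ ((x2 ∧ (T ∧ ¬x2)) ∧ (x2 ∨ x2))
  step 3: (F ∨ ¬x1) ∧ ((x2 ∧ (T ∧ ¬x2)) ∧ (x2 ∨ x2))
  step 4: ¬x1 ∧ ((x2 ∧ (T ∧ ¬x2)) ∧ (x2 ∨ x2))
  step 5: ¬x1 ∧ ((x2 ∧ ¬x2) ∧ (x2 ∨ x2))
  step 6: ¬x1 ∧ ((x2 ∧ ¬x2) ∧ x2)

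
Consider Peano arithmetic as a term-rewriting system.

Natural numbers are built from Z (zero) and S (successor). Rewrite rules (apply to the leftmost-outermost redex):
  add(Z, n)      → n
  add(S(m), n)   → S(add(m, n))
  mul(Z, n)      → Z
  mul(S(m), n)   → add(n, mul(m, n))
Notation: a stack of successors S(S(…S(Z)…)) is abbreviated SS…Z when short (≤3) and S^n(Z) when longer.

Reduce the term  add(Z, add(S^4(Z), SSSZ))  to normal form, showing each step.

  start: add(Z, add(S^4(Z), SSSZ))
  step 1: add(S^4(Z), SSSZ)
  step 2: S(add(SSSZ, SSSZ))
  step 3: S(S(add(SSZ, SSSZ)))
  step 4: S(S(S(add(SZ, SSSZ))))
  step 5: S(S(S(S(add(Z, SSSZ)))))
  step 6: S^7(Z)

Answer: normal form = S^7(Z)  (in 6 steps)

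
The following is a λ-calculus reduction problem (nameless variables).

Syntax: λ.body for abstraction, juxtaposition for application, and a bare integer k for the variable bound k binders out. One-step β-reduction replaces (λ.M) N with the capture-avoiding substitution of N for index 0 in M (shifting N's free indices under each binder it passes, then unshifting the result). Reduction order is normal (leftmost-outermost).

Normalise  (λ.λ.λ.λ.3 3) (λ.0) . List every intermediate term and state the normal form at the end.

Answer: normal form = λ.λ.λ.λ.0  (in 2 steps)

Working:
  start: (λ.λ.λ.λ.3 3) (λ.0)
  →1  λ.λ.λ.(λ.0) (λ.0)
  →2  λ.λ.λ.λ.0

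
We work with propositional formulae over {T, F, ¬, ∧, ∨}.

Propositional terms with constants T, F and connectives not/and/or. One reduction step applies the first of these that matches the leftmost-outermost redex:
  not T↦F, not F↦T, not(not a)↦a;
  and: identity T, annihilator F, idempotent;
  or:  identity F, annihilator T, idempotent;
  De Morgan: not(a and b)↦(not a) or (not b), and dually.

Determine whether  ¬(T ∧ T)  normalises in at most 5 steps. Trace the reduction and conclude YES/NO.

  start: ¬(T ∧ T)
  →1  ¬T ∨ ¬T
  →2  ¬T
  →3  F

Answer: YES — reaches normal form F in 3 ≤ 5 steps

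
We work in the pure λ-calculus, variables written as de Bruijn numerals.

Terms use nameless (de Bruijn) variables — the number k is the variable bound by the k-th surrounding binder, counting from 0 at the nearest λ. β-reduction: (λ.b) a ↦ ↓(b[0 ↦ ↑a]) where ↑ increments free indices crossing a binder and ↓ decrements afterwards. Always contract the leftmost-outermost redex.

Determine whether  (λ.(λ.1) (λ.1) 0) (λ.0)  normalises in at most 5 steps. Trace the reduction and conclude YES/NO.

  start: (λ.(λ.1) (λ.1) 0) (λ.0)
  [1] (λ.λ.0) (λ.λ.0) (λ.0)
  [2] (λ.0) (λ.0)
  [3] λ.0

Answer: YES — reaches normal form λ.0 in 3 ≤ 5 steps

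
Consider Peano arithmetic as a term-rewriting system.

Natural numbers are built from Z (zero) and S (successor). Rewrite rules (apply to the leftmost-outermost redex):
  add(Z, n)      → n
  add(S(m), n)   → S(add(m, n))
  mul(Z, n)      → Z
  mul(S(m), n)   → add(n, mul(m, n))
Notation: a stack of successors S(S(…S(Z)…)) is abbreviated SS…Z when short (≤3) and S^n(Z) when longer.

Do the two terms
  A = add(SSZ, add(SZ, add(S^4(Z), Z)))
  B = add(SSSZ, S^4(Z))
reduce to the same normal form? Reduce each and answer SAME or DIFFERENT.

Answer: SAME — A ⇓ S^7(Z), B ⇓ S^7(Z)

Reduction:
Term A:
  start: add(SSZ, add(SZ, add(S^4(Z), Z)))
  [1] S(add(SZ, add(SZ, add(S^4(Z), Z))))
  [2] S(S(add(Z, add(SZ, add(S^4(Z), Z)))))
  [3] S(S(add(SZ, add(S^4(Z), Z))))
  [4] S(S(S(add(Z, add(S^4(Z), Z)))))
  [5] S(S(S(add(S^4(Z), Z))))
  [6] S(S(S(S(add(SSSZ, Z)))))
  [7] S(S(S(S(S(add(SSZ, Z))))))
  [8] S(S(S(S(S(S(add(SZ, Z)))))))
  [9] S(S(S(S(S(S(S(add(Z, Z))))))))
  [10] S^7(Z)

Term B:
  start: add(SSSZ, S^4(Z))
  [1] S(add(SSZ, S^4(Z)))
  [2] S(S(add(SZ, S^4(Z))))
  [3] S(S(S(add(Z, S^4(Z)))))
  [4] S^7(Z)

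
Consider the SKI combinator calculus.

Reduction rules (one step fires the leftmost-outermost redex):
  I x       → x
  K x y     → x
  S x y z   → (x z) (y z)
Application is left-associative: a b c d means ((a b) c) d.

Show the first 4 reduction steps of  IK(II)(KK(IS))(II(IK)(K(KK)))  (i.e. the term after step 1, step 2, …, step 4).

Answer: after 4 steps: II(IK)(K(KK))

Reduction:
  start: IK(II)(KK(IS))(II(IK)(K(KK)))
  [1] K(II)(KK(IS))(II(IK)(K(KK)))
  [2] II(II(IK)(K(KK)))
  [3] I(II(IK)(K(KK)))
  [4] II(IK)(K(KK))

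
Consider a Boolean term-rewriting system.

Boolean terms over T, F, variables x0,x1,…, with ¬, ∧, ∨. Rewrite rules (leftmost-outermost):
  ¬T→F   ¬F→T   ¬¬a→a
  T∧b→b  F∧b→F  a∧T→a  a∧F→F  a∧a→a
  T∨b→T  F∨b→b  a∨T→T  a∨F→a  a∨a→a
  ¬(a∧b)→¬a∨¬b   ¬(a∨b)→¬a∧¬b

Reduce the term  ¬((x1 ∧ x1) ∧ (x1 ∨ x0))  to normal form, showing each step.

Answer: normal form = ¬x1 ∨ (¬x1 ∧ ¬x0)  (in 4 steps)

Reduction:
  start: ¬((x1 ∧ x1) ∧ (x1 ∨ x0))
  [1] ¬(x1 ∧ x1) ∨ ¬(x1 ∨ x0)
  [2] (¬x1 ∨ ¬x1) ∨ ¬(x1 ∨ x0)
  [3] ¬x1 ∨ ¬(x1 ∨ x0)
  [4] ¬x1 ∨ (¬x1 ∧ ¬x0)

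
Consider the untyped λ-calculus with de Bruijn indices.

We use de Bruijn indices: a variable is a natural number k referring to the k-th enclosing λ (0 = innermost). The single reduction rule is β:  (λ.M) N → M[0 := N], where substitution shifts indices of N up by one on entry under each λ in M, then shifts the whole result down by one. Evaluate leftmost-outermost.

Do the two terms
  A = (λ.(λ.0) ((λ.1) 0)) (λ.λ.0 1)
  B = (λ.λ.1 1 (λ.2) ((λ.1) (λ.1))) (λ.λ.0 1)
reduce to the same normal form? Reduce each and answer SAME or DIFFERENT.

Term A:
  start: (λ.(λ.0) ((λ.1) 0)) (λ.λ.0 1)
  step 1: (λ.0) ((λ.λ.λ.0 1) (λ.λ.0 1))
  step 2: (λ.λ.λ.0 1) (λ.λ.0 1)
  step 3: λ.λ.0 1

Term B:
  start: (λ.λ.1 1 (λ.2) ((λ.1) (λ.1))) (λ.λ.0 1)
  step 1: λ.(λ.λ.0 1) (λ.λ.0 1) (λ.λ.λ.0 1) ((λ.1) (λ.1))
  step 2: λ.(λ.0 (λ.λ.0 1)) (λ.λ.λ.0 1) ((λ.1) (λ.1))
  step 3: λ.(λ.λ.λ.0 1) (λ.λ.0 1) ((λ.1) (λ.1))
  step 4: λ.(λ.λ.0 1) ((λ.1) (λ.1))
  step 5: λ.λ.0 ((λ.2) (λ.2))
  step 6: λ.λ.0 1

Answer: SAME — A ⇓ λ.λ.0 1, B ⇓ λ.λ.0 1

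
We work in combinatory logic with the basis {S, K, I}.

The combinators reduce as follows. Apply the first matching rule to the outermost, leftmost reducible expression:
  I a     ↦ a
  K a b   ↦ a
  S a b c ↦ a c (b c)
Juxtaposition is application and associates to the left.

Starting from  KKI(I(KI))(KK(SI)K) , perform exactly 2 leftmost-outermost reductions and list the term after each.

Answer: after 2 steps: I(KI)

Derivation:
  start: KKI(I(KI))(KK(SI)K)
  step 1: K(I(KI))(KK(SI)K)
  step 2: I(KI)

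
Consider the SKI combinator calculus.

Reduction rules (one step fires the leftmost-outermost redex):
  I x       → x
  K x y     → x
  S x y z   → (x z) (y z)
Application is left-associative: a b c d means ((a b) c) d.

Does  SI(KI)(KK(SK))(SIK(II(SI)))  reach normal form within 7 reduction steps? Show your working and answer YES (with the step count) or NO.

Answer: YES — reaches normal form I in 5 ≤ 7 steps

Derivation:
  start: SI(KI)(KK(SK))(SIK(II(SI)))
  step 1: I(KK(SK))(KI(KK(SK)))(SIK(II(SI)))
  step 2: KK(SK)(KI(KK(SK)))(SIK(II(SI)))
  step 3: K(KI(KK(SK)))(SIK(II(SI)))
  step 4: KI(KK(SK))
  step 5: I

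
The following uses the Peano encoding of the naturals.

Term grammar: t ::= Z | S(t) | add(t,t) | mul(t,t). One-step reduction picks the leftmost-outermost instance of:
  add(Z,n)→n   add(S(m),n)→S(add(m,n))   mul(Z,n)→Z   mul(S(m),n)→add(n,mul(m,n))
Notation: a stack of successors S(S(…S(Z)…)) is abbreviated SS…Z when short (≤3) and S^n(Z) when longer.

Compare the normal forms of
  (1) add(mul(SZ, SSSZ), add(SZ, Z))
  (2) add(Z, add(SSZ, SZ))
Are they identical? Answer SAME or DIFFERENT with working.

Term A:
  start: add(mul(SZ, SSSZ), add(SZ, Z))
  →1  add(add(SSSZ, mul(Z, SSSZ)), add(SZ, Z))
  →2  add(S(add(SSZ, mul(Z, SSSZ))), add(SZ, Z))
  →3  S(add(add(SSZ, mul(Z, SSSZ)), add(SZ, Z)))
  →4  S(add(S(add(SZ, mul(Z, SSSZ))), add(SZ, Z)))
  →5  S(S(add(add(SZ, mul(Z, SSSZ)), add(SZ, Z))))
  →6  S(S(add(S(add(Z, mul(Z, SSSZ))), add(SZ, Z))))
  →7  S(S(S(add(add(Z, mul(Z, SSSZ)), add(SZ, Z)))))
  →8  S(S(S(add(mul(Z, SSSZ), add(SZ, Z)))))
  →9  S(S(S(add(Z, add(SZ, Z)))))
  →10  S(S(S(add(SZ, Z))))
  →11  S(S(S(S(add(Z, Z)))))
  →12  S^4(Z)

Term B:
  start: add(Z, add(SSZ, SZ))
  →1  add(SSZ, SZ)
  →2  S(add(SZ, SZ))
  →3  S(S(add(Z, SZ)))
  →4  SSSZ

Answer: DIFFERENT — A ⇓ S^4(Z), B ⇓ SSSZ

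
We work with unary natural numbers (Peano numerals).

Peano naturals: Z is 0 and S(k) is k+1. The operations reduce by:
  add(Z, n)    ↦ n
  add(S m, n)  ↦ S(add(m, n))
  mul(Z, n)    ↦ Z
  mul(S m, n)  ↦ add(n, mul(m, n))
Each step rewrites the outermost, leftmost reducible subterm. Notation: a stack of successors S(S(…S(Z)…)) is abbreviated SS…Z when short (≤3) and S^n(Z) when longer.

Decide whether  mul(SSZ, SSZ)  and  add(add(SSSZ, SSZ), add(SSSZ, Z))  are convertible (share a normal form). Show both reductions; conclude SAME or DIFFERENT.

Answer: DIFFERENT — A ⇓ S^4(Z), B ⇓ S^8(Z)

Working:
Term A:
  start: mul(SSZ, SSZ)
  step 1: add(SSZ, mul(SZ, SSZ))
  step 2: S(add(SZ, mul(SZ, SSZ)))
  step 3: S(S(add(Z, mul(SZ, SSZ))))
  step 4: S(S(mul(SZ, SSZ)))
  step 5: S(S(add(SSZ, mul(Z, SSZ))))
  step 6: S(S(S(add(SZ, mul(Z, SSZ)))))
  step 7: S(S(S(S(add(Z, mul(Z, SSZ))))))
  step 8: S(S(S(S(mul(Z, SSZ)))))
  step 9: S^4(Z)

Term B:
  start: add(add(SSSZ, SSZ), add(SSSZ, Z))
  step 1: add(S(add(SSZ, SSZ)), add(SSSZ, Z))
  step 2: S(add(add(SSZ, SSZ), add(SSSZ, Z)))
  step 3: S(add(S(add(SZ, SSZ)), add(SSSZ, Z)))
  step 4: S(S(add(add(SZ, SSZ), add(SSSZ, Z))))
  step 5: S(S(add(S(add(Z, SSZ)), add(SSSZ, Z))))
  step 6: S(S(S(add(add(Z, SSZ), add(SSSZ, Z)))))
  step 7: S(S(S(add(SSZ, add(SSSZ, Z)))))
  step 8: S(S(S(S(add(SZ, add(SSSZ, Z))))))
  step 9: S(S(S(S(S(add(Z, add(SSSZ, Z)))))))
  step 10: S(S(S(S(S(add(SSSZ, Z))))))
  step 11: S(S(S(S(S(S(add(SSZ, Z)))))))
  step 12: S(S(S(S(S(S(S(add(SZ, Z))))))))
  step 13: S(S(S(S(S(S(S(S(add(Z, Z)))))))))
  step 14: S^8(Z)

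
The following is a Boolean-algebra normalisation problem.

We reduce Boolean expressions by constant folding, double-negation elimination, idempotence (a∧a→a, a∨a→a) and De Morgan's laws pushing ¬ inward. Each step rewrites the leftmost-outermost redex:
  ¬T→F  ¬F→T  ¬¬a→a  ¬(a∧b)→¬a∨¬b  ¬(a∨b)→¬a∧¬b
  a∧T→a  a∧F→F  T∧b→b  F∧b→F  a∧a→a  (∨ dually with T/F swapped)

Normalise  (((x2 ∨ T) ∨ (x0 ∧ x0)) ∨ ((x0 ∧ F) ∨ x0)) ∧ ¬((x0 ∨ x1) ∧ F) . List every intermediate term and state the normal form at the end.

  start: (((x2 ∨ T) ∨ (x0 ∧ x0)) ∨ ((x0 ∧ F) ∨ x0)) ∧ ¬((x0 ∨ x1) ∧ F)
  step 1: ((T ∨ (x0 ∧ x0)) ∨ ((x0 ∧ F) ∨ x0)) ∧ ¬((x0 ∨ x1) ∧ F)
  step 2: (T ∨ ((x0 ∧ F) ∨ x0)) ∧ ¬((x0 ∨ x1) ∧ F)
  step 3: T ∧ ¬((x0 ∨ x1) ∧ F)
  step 4: ¬((x0 ∨ x1) ∧ F)
  step 5: ¬(x0 ∨ x1) ∨ ¬F
  step 6: (¬x0 ∧ ¬x1) ∨ ¬F
  step 7: (¬x0 ∧ ¬x1) ∨ T
  step 8: T

Answer: normal form = T  (in 8 steps)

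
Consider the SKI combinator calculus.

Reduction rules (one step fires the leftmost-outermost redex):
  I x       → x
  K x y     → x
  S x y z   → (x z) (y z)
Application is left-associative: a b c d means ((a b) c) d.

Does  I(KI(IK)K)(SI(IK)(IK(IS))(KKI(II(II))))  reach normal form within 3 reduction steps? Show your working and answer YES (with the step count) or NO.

Answer: NO — after 3 steps the term is K(SI(IK)(IK(IS))(KKI(II(II)))), not yet normal

Derivation:
  start: I(KI(IK)K)(SI(IK)(IK(IS))(KKI(II(II))))
  [1] KI(IK)K(SI(IK)(IK(IS))(KKI(II(II))))
  [2] IK(SI(IK)(IK(IS))(KKI(II(II))))
  [3] K(SI(IK)(IK(IS))(KKI(II(II))))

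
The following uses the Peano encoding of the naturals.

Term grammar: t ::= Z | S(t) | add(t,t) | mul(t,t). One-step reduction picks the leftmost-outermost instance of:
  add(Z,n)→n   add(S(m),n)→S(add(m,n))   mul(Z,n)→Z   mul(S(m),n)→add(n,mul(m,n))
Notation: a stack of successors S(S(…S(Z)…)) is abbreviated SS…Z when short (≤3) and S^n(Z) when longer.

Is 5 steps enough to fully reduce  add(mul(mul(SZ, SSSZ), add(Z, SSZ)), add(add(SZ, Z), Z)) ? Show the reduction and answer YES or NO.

  start: add(mul(mul(SZ, SSSZ), add(Z, SSZ)), add(add(SZ, Z), Z))
  step 1: add(mul(add(SSSZ, mul(Z, SSSZ)), add(Z, SSZ)), add(add(SZ, Z), Z))
  step 2: add(mul(S(add(SSZ, mul(Z, SSSZ))), add(Z, SSZ)), add(add(SZ, Z), Z))
  step 3: add(add(add(Z, SSZ), mul(add(SSZ, mul(Z, SSSZ)), add(Z, SSZ))), add(add(SZ, Z), Z))
  step 4: add(add(SSZ, mul(add(SSZ, mul(Z, SSSZ)), add(Z, SSZ))), add(add(SZ, Z), Z))
  step 5: add(S(add(SZ, mul(add(SSZ, mul(Z, SSSZ)), add(Z, SSZ)))), add(add(SZ, Z), Z))

Answer: NO — after 5 steps the term is add(S(add(SZ, mul(add(SSZ, mul(Z, SSSZ)), add(Z, SSZ)))), add(add(SZ, Z), Z)), not yet normal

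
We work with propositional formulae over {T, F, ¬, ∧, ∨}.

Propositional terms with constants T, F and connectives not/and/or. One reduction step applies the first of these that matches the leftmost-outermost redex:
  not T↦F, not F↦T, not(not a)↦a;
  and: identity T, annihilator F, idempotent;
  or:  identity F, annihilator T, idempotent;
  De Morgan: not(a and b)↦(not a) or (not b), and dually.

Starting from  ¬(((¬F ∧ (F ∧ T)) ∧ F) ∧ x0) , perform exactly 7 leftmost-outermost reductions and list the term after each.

Answer: after 7 steps: ((T ∨ ¬T) ∨ ¬F) ∨ ¬x0

Reduction:
  start: ¬(((¬F ∧ (F ∧ T)) ∧ F) ∧ x0)
  →1  ¬((¬F ∧ (F ∧ T)) ∧ F) ∨ ¬x0
  →2  (¬(¬F ∧ (F ∧ T)) ∨ ¬F) ∨ ¬x0
  →3  ((¬¬F ∨ ¬(F ∧ T)) ∨ ¬F) ∨ ¬x0
  →4  ((F ∨ ¬(F ∧ T)) ∨ ¬F) ∨ ¬x0
  →5  (¬(F ∧ T) ∨ ¬F) ∨ ¬x0
  →6  ((¬F ∨ ¬T) ∨ ¬F) ∨ ¬x0
  →7  ((T ∨ ¬T) ∨ ¬F) ∨ ¬x0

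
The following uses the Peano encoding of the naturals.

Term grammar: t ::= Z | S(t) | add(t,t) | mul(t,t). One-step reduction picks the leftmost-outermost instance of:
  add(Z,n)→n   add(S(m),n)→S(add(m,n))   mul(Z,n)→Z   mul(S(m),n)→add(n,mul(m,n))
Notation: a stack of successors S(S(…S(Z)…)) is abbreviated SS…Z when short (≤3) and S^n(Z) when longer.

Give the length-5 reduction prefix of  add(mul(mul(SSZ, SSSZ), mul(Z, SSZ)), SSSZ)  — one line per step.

Answer: after 5 steps: add(mul(add(SSZ, mul(SZ, SSSZ)), mul(Z, SSZ)), SSSZ)

Derivation:
  start: add(mul(mul(SSZ, SSSZ), mul(Z, SSZ)), SSSZ)
  [1] add(mul(add(SSSZ, mul(SZ, SSSZ)), mul(Z, SSZ)), SSSZ)
  [2] add(mul(S(add(SSZ, mul(SZ, SSSZ))), mul(Z, SSZ)), SSSZ)
  [3] add(add(mul(Z, SSZ), mul(add(SSZ, mul(SZ, SSSZ)), mul(Z, SSZ))), SSSZ)
  [4] add(add(Z, mul(add(SSZ, mul(SZ, SSSZ)), mul(Z, SSZ))), SSSZ)
  [5] add(mul(add(SSZ, mul(SZ, SSSZ)), mul(Z, SSZ)), SSSZ)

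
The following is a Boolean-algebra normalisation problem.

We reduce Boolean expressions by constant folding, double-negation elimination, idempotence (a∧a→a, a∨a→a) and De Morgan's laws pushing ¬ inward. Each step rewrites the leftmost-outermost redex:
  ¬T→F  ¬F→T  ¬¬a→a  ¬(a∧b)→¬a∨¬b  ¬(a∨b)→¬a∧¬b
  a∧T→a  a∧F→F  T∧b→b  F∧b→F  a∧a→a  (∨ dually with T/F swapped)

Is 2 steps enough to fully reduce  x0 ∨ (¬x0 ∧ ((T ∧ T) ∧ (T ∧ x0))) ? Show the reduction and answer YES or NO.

  start: x0 ∨ (¬x0 ∧ ((T ∧ T) ∧ (T ∧ x0)))
  step 1: x0 ∨ (¬x0 ∧ (T ∧ (T ∧ x0)))
  step 2: x0 ∨ (¬x0 ∧ (T ∧ x0))

Answer: NO — after 2 steps the term is x0 ∨ (¬x0 ∧ (T ∧ x0)), not yet normal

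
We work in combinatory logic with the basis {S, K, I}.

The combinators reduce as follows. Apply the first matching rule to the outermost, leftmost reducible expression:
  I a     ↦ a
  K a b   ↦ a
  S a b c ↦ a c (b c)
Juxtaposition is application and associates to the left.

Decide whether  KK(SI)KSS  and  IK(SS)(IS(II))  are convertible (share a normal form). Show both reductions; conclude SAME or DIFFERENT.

Term A:
  start: KK(SI)KSS
  [1] KKSS
  [2] KS

Term B:
  start: IK(SS)(IS(II))
  [1] K(SS)(IS(II))
  [2] SS

Answer: DIFFERENT — A ⇓ KS, B ⇓ SS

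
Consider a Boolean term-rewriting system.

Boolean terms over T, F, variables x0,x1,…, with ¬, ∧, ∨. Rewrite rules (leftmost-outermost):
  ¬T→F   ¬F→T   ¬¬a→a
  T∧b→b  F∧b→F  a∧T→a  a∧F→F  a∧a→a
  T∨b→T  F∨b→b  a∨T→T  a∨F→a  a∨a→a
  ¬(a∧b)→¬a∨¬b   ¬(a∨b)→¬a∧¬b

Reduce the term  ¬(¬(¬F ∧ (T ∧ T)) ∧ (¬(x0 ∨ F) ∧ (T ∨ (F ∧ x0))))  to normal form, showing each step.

  start: ¬(¬(¬F ∧ (T ∧ T)) ∧ (¬(x0 ∨ F) ∧ (T ∨ (F ∧ x0))))
  [1] ¬¬(¬F ∧ (T ∧ T)) ∨ ¬(¬(x0 ∨ F) ∧ (T ∨ (F ∧ x0)))
  [2] (¬F ∧ (T ∧ T)) ∨ ¬(¬(x0 ∨ F) ∧ (T ∨ (F ∧ x0)))
  [3] (T ∧ (T ∧ T)) ∨ ¬(¬(x0 ∨ F) ∧ (T ∨ (F ∧ x0)))
  [4] (T ∧ T) ∨ ¬(¬(x0 ∨ F) ∧ (T ∨ (F ∧ x0)))
  [5] T ∨ ¬(¬(x0 ∨ F) ∧ (T ∨ (F ∧ x0)))
  [6] T

Answer: normal form = T  (in 6 steps)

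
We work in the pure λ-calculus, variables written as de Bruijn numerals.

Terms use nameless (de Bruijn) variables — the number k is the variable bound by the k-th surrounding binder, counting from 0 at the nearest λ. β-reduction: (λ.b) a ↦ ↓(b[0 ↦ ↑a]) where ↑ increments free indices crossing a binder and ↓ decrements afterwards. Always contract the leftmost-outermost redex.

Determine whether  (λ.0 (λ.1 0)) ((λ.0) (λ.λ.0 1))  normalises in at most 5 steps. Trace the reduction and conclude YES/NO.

Answer: YES — reaches normal form λ.0 (λ.λ.0 1) in 5 ≤ 5 steps

Working:
  start: (λ.0 (λ.1 0)) ((λ.0) (λ.λ.0 1))
  step 1: (λ.0) (λ.λ.0 1) (λ.(λ.0) (λ.λ.0 1) 0)
  step 2: (λ.λ.0 1) (λ.(λ.0) (λ.λ.0 1) 0)
  step 3: λ.0 (λ.(λ.0) (λ.λ.0 1) 0)
  step 4: λ.0 (λ.(λ.λ.0 1) 0)
  step 5: λ.0 (λ.λ.0 1)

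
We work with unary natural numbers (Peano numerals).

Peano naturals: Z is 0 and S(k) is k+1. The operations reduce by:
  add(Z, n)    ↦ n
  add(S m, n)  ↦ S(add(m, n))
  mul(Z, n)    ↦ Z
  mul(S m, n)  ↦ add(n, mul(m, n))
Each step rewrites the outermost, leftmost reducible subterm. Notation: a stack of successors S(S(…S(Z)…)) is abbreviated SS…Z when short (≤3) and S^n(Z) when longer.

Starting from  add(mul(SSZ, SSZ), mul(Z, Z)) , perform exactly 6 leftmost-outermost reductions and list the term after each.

  start: add(mul(SSZ, SSZ), mul(Z, Z))
  step 1: add(add(SSZ, mul(SZ, SSZ)), mul(Z, Z))
  step 2: add(S(add(SZ, mul(SZ, SSZ))), mul(Z, Z))
  step 3: S(add(add(SZ, mul(SZ, SSZ)), mul(Z, Z)))
  step 4: S(add(S(add(Z, mul(SZ, SSZ))), mul(Z, Z)))
  step 5: S(S(add(add(Z, mul(SZ, SSZ)), mul(Z, Z))))
  step 6: S(S(add(mul(SZ, SSZ), mul(Z, Z))))

Answer: after 6 steps: S(S(add(mul(SZ, SSZ), mul(Z, Z))))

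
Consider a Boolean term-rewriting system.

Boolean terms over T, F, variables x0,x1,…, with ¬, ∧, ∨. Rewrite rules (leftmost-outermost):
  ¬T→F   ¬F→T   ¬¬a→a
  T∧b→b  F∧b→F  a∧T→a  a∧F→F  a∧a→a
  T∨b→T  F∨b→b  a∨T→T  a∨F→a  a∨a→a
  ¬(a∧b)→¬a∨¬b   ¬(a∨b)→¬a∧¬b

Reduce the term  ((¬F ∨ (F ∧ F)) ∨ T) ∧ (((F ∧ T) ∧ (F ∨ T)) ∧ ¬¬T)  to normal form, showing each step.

Answer: normal form = F  (in 5 steps)

Derivation:
  start: ((¬F ∨ (F ∧ F)) ∨ T) ∧ (((F ∧ T) ∧ (F ∨ T)) ∧ ¬¬T)
  step 1: T ∧ (((F ∧ T) ∧ (F ∨ T)) ∧ ¬¬T)
  step 2: ((F ∧ T) ∧ (F ∨ T)) ∧ ¬¬T
  step 3: (F ∧ (F ∨ T)) ∧ ¬¬T
  step 4: F ∧ ¬¬T
  step 5: F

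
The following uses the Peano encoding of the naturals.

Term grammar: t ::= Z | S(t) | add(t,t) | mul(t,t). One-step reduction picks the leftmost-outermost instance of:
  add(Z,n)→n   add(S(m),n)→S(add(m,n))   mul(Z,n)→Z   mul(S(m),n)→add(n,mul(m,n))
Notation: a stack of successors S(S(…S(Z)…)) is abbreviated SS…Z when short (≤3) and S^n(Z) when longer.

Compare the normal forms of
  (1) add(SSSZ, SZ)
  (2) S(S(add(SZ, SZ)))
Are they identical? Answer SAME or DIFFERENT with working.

Answer: SAME — A ⇓ S^4(Z), B ⇓ S^4(Z)

Reduction:
Term A:
  start: add(SSSZ, SZ)
  step 1: S(add(SSZ, SZ))
  step 2: S(S(add(SZ, SZ)))
  step 3: S(S(S(add(Z, SZ))))
  step 4: S^4(Z)

Term B:
  start: S(S(add(SZ, SZ)))
  step 1: S(S(S(add(Z, SZ))))
  step 2: S^4(Z)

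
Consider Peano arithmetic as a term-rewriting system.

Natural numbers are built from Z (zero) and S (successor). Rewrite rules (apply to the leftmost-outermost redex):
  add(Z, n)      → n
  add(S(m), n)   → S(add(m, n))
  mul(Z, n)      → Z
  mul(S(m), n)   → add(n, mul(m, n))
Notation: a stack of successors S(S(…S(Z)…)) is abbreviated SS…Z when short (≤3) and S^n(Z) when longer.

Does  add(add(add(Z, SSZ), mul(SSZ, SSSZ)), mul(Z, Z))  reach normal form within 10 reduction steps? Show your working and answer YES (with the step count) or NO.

  start: add(add(add(Z, SSZ), mul(SSZ, SSSZ)), mul(Z, Z))
  step 1: add(add(SSZ, mul(SSZ, SSSZ)), mul(Z, Z))
  step 2: add(S(add(SZ, mul(SSZ, SSSZ))), mul(Z, Z))
  step 3: S(add(add(SZ, mul(SSZ, SSSZ)), mul(Z, Z)))
  step 4: S(add(S(add(Z, mul(SSZ, SSSZ))), mul(Z, Z)))
  step 5: S(S(add(add(Z, mul(SSZ, SSSZ)), mul(Z, Z))))
  step 6: S(S(add(mul(SSZ, SSSZ), mul(Z, Z))))
  step 7: S(S(add(add(SSSZ, mul(SZ, SSSZ)), mul(Z, Z))))
  step 8: S(S(add(S(add(SSZ, mul(SZ, SSSZ))), mul(Z, Z))))
  step 9: S(S(S(add(add(SSZ, mul(SZ, SSSZ)), mul(Z, Z)))))
  step 10: S(S(S(add(S(add(SZ, mul(SZ, SSSZ))), mul(Z, Z)))))

Answer: NO — after 10 steps the term is S(S(S(add(S(add(SZ, mul(SZ, SSSZ))), mul(Z, Z))))), not yet normal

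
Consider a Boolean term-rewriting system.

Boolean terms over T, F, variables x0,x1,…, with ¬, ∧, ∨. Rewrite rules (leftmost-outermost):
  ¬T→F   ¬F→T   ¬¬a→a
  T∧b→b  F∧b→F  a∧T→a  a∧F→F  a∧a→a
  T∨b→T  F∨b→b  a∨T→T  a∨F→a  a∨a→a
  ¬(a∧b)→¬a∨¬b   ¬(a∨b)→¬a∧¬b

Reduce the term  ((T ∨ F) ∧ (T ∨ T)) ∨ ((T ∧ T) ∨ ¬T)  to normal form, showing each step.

  start: ((T ∨ F) ∧ (T ∨ T)) ∨ ((T ∧ T) ∨ ¬T)
  step 1: (T ∧ (T ∨ T)) ∨ ((T ∧ T) ∨ ¬T)
  step 2: (T ∨ T) ∨ ((T ∧ T) ∨ ¬T)
  step 3: T ∨ ((T ∧ T) ∨ ¬T)
  step 4: T

Answer: normal form = T  (in 4 steps)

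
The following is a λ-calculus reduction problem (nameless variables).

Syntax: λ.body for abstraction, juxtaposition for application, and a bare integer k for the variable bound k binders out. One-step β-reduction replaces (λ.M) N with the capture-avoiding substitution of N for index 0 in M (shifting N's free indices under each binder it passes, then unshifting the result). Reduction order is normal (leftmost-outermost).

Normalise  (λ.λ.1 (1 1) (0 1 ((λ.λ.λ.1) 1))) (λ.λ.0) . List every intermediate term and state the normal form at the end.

  start: (λ.λ.1 (1 1) (0 1 ((λ.λ.λ.1) 1))) (λ.λ.0)
  [1] λ.(λ.λ.0) ((λ.λ.0) (λ.λ.0)) (0 (λ.λ.0) ((λ.λ.λ.1) (λ.λ.0)))
  [2] λ.(λ.0) (0 (λ.λ.0) ((λ.λ.λ.1) (λ.λ.0)))
  [3] λ.0 (λ.λ.0) ((λ.λ.λ.1) (λ.λ.0))
  [4] λ.0 (λ.λ.0) (λ.λ.1)

Answer: normal form = λ.0 (λ.λ.0) (λ.λ.1)  (in 4 steps)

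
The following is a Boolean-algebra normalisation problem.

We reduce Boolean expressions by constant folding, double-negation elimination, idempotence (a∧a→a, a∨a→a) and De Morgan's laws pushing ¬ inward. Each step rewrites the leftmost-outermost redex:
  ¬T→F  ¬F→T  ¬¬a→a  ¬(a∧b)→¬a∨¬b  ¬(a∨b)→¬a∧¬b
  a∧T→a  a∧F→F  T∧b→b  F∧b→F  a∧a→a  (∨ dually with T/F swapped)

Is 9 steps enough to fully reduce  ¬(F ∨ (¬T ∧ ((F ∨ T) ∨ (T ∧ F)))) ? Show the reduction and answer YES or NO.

Answer: YES — reaches normal form T in 6 ≤ 9 steps

Reduction:
  start: ¬(F ∨ (¬T ∧ ((F ∨ T) ∨ (T ∧ F))))
  [1] ¬F ∧ ¬(¬T ∧ ((F ∨ T) ∨ (T ∧ F)))
  [2] T ∧ ¬(¬T ∧ ((F ∨ T) ∨ (T ∧ F)))
  [3] ¬(¬T ∧ ((F ∨ T) ∨ (T ∧ F)))
  [4] ¬¬T ∨ ¬((F ∨ T) ∨ (T ∧ F))
  [5] T ∨ ¬((F ∨ T) ∨ (T ∧ F))
  [6] T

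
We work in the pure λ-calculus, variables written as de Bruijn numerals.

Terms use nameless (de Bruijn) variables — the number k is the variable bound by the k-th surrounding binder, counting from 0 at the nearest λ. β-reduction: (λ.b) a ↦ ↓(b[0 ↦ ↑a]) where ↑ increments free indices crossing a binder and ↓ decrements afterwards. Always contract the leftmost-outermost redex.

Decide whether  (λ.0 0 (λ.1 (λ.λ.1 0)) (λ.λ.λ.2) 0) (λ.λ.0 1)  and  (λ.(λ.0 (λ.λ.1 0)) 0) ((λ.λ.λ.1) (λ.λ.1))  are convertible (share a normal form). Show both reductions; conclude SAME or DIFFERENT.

Term A:
  start: (λ.0 0 (λ.1 (λ.λ.1 0)) (λ.λ.λ.2) 0) (λ.λ.0 1)
  step 1: (λ.λ.0 1) (λ.λ.0 1) (λ.(λ.λ.0 1) (λ.λ.1 0)) (λ.λ.λ.2) (λ.λ.0 1)
  step 2: (λ.0 (λ.λ.0 1)) (λ.(λ.λ.0 1) (λ.λ.1 0)) (λ.λ.λ.2) (λ.λ.0 1)
  step 3: (λ.(λ.λ.0 1) (λ.λ.1 0)) (λ.λ.0 1) (λ.λ.λ.2) (λ.λ.0 1)
  step 4: (λ.λ.0 1) (λ.λ.1 0) (λ.λ.λ.2) (λ.λ.0 1)
  step 5: (λ.0 (λ.λ.1 0)) (λ.λ.λ.2) (λ.λ.0 1)
  step 6: (λ.λ.λ.2) (λ.λ.1 0) (λ.λ.0 1)
  step 7: (λ.λ.λ.λ.1 0) (λ.λ.0 1)
  step 8: λ.λ.λ.1 0

Term B:
  start: (λ.(λ.0 (λ.λ.1 0)) 0) ((λ.λ.λ.1) (λ.λ.1))
  step 1: (λ.0 (λ.λ.1 0)) ((λ.λ.λ.1) (λ.λ.1))
  step 2: (λ.λ.λ.1) (λ.λ.1) (λ.λ.1 0)
  step 3: (λ.λ.1) (λ.λ.1 0)
  step 4: λ.λ.λ.1 0

Answer: SAME — A ⇓ λ.λ.λ.1 0, B ⇓ λ.λ.λ.1 0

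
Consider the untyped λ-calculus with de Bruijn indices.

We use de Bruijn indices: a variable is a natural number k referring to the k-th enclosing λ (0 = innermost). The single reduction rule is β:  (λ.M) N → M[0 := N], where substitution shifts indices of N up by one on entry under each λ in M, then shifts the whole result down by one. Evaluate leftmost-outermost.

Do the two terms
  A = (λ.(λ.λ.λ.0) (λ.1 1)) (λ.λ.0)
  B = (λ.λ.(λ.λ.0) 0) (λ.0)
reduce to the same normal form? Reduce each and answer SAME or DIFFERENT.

Answer: SAME — A ⇓ λ.λ.0, B ⇓ λ.λ.0

Derivation:
Term A:
  start: (λ.(λ.λ.λ.0) (λ.1 1)) (λ.λ.0)
  →1  (λ.λ.λ.0) (λ.(λ.λ.0) (λ.λ.0))
  →2  λ.λ.0

Term B:
  start: (λ.λ.(λ.λ.0) 0) (λ.0)
  →1  λ.(λ.λ.0) 0
  →2  λ.λ.0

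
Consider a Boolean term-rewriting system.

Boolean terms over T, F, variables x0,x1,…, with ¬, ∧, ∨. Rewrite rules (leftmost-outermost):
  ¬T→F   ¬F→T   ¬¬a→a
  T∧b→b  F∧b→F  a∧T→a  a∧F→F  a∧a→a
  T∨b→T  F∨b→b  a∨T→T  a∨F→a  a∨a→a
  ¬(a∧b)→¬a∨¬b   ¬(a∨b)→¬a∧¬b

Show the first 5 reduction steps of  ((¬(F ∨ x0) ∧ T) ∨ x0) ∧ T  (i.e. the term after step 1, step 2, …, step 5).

Answer: after 5 steps: ¬x0 ∨ x0

Reduction:
  start: ((¬(F ∨ x0) ∧ T) ∨ x0) ∧ T
  [1] (¬(F ∨ x0) ∧ T) ∨ x0
  [2] ¬(F ∨ x0) ∨ x0
  [3] (¬F ∧ ¬x0) ∨ x0
  [4] (T ∧ ¬x0) ∨ x0
  [5] ¬x0 ∨ x0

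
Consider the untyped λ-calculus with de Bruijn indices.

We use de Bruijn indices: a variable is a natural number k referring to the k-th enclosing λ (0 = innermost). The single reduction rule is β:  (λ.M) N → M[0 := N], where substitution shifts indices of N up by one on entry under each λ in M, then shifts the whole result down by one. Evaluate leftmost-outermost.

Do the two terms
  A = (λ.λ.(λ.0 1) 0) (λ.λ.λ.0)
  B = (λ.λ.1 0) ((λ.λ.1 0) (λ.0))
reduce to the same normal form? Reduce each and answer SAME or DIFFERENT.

Term A:
  start: (λ.λ.(λ.0 1) 0) (λ.λ.λ.0)
  [1] λ.(λ.0 1) 0
  [2] λ.0 0

Term B:
  start: (λ.λ.1 0) ((λ.λ.1 0) (λ.0))
  [1] λ.(λ.λ.1 0) (λ.0) 0
  [2] λ.(λ.(λ.0) 0) 0
  [3] λ.(λ.0) 0
  [4] λ.0

Answer: DIFFERENT — A ⇓ λ.0 0, B ⇓ λ.0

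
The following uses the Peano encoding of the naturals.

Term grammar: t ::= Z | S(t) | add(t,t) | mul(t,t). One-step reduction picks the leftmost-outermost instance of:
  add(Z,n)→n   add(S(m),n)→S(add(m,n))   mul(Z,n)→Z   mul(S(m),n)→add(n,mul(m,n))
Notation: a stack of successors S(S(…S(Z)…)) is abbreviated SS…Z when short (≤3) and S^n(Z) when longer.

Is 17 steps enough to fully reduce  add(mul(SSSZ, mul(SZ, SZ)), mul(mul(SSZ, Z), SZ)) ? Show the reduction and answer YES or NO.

Answer: NO — after 17 steps the term is S(S(add(add(mul(SZ, SZ), mul(Z, mul(SZ, SZ))), mul(mul(SSZ, Z), SZ)))), not yet normal

Derivation:
  start: add(mul(SSSZ, mul(SZ, SZ)), mul(mul(SSZ, Z), SZ))
  [1] add(add(mul(SZ, SZ), mul(SSZ, mul(SZ, SZ))), mul(mul(SSZ, Z), SZ))
  [2] add(add(add(SZ, mul(Z, SZ)), mul(SSZ, mul(SZ, SZ))), mul(mul(SSZ, Z), SZ))
  [3] add(add(S(add(Z, mul(Z, SZ))), mul(SSZ, mul(SZ, SZ))), mul(mul(SSZ, Z), SZ))
  [4] add(S(add(add(Z, mul(Z, SZ)), mul(SSZ, mul(SZ, SZ)))), mul(mul(SSZ, Z), SZ))
  [5] S(add(add(add(Z, mul(Z, SZ)), mul(SSZ, mul(SZ, SZ))), mul(mul(SSZ, Z), SZ)))
  [6] S(add(add(mul(Z, SZ), mul(SSZ, mul(SZ, SZ))), mul(mul(SSZ, Z), SZ)))
  [7] S(add(add(Z, mul(SSZ, mul(SZ, SZ))), mul(mul(SSZ, Z), SZ)))
  [8] S(add(mul(SSZ, mul(SZ, SZ)), mul(mul(SSZ, Z), SZ)))
  [9] S(add(add(mul(SZ, SZ), mul(SZ, mul(SZ, SZ))), mul(mul(SSZ, Z), SZ)))
  [10] S(add(add(add(SZ, mul(Z, SZ)), mul(SZ, mul(SZ, SZ))), mul(mul(SSZ, Z), SZ)))
  [11] S(add(add(S(add(Z, mul(Z, SZ))), mul(SZ, mul(SZ, SZ))), mul(mul(SSZ, Z), SZ)))
  [12] S(add(S(add(add(Z, mul(Z, SZ)), mul(SZ, mul(SZ, SZ)))), mul(mul(SSZ, Z), SZ)))
  [13] S(S(add(add(add(Z, mul(Z, SZ)), mul(SZ, mul(SZ, SZ))), mul(mul(SSZ, Z), SZ))))
  [14] S(S(add(add(mul(Z, SZ), mul(SZ, mul(SZ, SZ))), mul(mul(SSZ, Z), SZ))))
  [15] S(S(add(add(Z, mul(SZ, mul(SZ, SZ))), mul(mul(SSZ, Z), SZ))))
  [16] S(S(add(mul(SZ, mul(SZ, SZ)), mul(mul(SSZ, Z), SZ))))
  [17] S(S(add(add(mul(SZ, SZ), mul(Z, mul(SZ, SZ))), mul(mul(SSZ, Z), SZ))))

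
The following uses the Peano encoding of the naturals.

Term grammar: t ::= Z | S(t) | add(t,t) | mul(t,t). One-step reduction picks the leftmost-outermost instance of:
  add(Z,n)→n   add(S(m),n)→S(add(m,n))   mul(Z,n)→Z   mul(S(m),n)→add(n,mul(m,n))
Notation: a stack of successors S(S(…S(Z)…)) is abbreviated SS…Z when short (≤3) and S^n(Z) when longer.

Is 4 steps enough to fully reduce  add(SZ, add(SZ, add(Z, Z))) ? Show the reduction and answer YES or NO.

  start: add(SZ, add(SZ, add(Z, Z)))
  →1  S(add(Z, add(SZ, add(Z, Z))))
  →2  S(add(SZ, add(Z, Z)))
  →3  S(S(add(Z, add(Z, Z))))
  →4  S(S(add(Z, Z)))

Answer: NO — after 4 steps the term is S(S(add(Z, Z))), not yet normal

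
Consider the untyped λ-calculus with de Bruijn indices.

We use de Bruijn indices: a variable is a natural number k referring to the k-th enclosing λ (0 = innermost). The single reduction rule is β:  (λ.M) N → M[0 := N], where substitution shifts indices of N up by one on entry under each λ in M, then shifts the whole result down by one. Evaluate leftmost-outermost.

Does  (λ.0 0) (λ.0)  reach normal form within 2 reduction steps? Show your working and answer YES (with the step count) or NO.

  start: (λ.0 0) (λ.0)
  [1] (λ.0) (λ.0)
  [2] λ.0

Answer: YES — reaches normal form λ.0 in 2 ≤ 2 steps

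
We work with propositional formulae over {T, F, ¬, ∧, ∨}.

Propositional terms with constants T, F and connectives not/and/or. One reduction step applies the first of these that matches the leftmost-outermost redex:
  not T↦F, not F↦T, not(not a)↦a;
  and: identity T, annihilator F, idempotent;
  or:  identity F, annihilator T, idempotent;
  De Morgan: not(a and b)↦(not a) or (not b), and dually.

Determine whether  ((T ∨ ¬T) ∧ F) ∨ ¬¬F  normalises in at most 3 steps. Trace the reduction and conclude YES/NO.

Answer: YES — reaches normal form F in 3 ≤ 3 steps

Derivation:
  start: ((T ∨ ¬T) ∧ F) ∨ ¬¬F
  [1] F ∨ ¬¬F
  [2] ¬¬F
  [3] F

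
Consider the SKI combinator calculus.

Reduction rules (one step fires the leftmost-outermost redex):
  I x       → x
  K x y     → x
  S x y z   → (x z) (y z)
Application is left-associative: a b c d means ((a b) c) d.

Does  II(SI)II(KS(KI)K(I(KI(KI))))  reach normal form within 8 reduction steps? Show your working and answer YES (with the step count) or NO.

Answer: NO — after 8 steps the term is SK(I(KI(KI))), not yet normal

Reduction:
  start: II(SI)II(KS(KI)K(I(KI(KI))))
  [1] I(SI)II(KS(KI)K(I(KI(KI))))
  [2] SIII(KS(KI)K(I(KI(KI))))
  [3] II(II)(KS(KI)K(I(KI(KI))))
  [4] I(II)(KS(KI)K(I(KI(KI))))
  [5] II(KS(KI)K(I(KI(KI))))
  [6] I(KS(KI)K(I(KI(KI))))
  [7] KS(KI)K(I(KI(KI)))
  [8] SK(I(KI(KI)))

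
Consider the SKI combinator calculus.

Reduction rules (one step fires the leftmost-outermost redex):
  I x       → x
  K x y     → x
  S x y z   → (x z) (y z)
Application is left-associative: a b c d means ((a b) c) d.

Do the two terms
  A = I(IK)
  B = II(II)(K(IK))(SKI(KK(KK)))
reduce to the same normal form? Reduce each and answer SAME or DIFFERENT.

Answer: SAME — A ⇓ K, B ⇓ K

Derivation:
Term A:
  start: I(IK)
  step 1: IK
  step 2: K

Term B:
  start: II(II)(K(IK))(SKI(KK(KK)))
  step 1: I(II)(K(IK))(SKI(KK(KK)))
  step 2: II(K(IK))(SKI(KK(KK)))
  step 3: I(K(IK))(SKI(KK(KK)))
  step 4: K(IK)(SKI(KK(KK)))
  step 5: IK
  step 6: K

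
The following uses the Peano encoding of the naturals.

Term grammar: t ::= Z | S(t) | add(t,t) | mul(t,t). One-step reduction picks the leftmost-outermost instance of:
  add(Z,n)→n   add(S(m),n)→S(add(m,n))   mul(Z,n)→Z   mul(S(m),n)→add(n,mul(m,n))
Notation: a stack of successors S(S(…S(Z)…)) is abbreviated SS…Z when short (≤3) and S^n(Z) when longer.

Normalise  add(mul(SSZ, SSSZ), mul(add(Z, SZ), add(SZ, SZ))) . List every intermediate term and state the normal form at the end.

Answer: normal form = S^8(Z)  (in 26 steps)

Derivation:
  start: add(mul(SSZ, SSSZ), mul(add(Z, SZ), add(SZ, SZ)))
  step 1: add(add(SSSZ, mul(SZ, SSSZ)), mul(add(Z, SZ), add(SZ, SZ)))
  step 2: add(S(add(SSZ, mul(SZ, SSSZ))), mul(add(Z, SZ), add(SZ, SZ)))
  step 3: S(add(add(SSZ, mul(SZ, SSSZ)), mul(add(Z, SZ), add(SZ, SZ))))
  step 4: S(add(S(add(SZ, mul(SZ, SSSZ))), mul(add(Z, SZ), add(SZ, SZ))))
  step 5: S(S(add(add(SZ, mul(SZ, SSSZ)), mul(add(Z, SZ), add(SZ, SZ)))))
  step 6: S(S(add(S(add(Z, mul(SZ, SSSZ))), mul(add(Z, SZ), add(SZ, SZ)))))
  step 7: S(S(S(add(add(Z, mul(SZ, SSSZ)), mul(add(Z, SZ), add(SZ, SZ))))))
  step 8: S(S(S(add(mul(SZ, SSSZ), mul(add(Z, SZ), add(SZ, SZ))))))
  step 9: S(S(S(add(add(SSSZ, mul(Z, SSSZ)), mul(add(Z, SZ), add(SZ, SZ))))))
  step 10: S(S(S(add(S(add(SSZ, mul(Z, SSSZ))), mul(add(Z, SZ), add(SZ, SZ))))))
  step 11: S(S(S(S(add(add(SSZ, mul(Z, SSSZ)), mul(add(Z, SZ), add(SZ, SZ)))))))
  step 12: S(S(S(S(add(S(add(SZ, mul(Z, SSSZ))), mul(add(Z, SZ), add(SZ, SZ)))))))
  step 13: S(S(S(S(S(add(add(SZ, mul(Z, SSSZ)), mul(add(Z, SZ), add(SZ, SZ))))))))
  step 14: S(S(S(S(S(add(S(add(Z, mul(Z, SSSZ))), mul(add(Z, SZ), add(SZ, SZ))))))))
  step 15: S(S(S(S(S(S(add(add(Z, mul(Z, SSSZ)), mul(add(Z, SZ), add(SZ, SZ)))))))))
  step 16: S(S(S(S(S(S(add(mul(Z, SSSZ), mul(add(Z, SZ), add(SZ, SZ)))))))))
  step 17: S(S(S(S(S(S(add(Z, mul(add(Z, SZ), add(SZ, SZ)))))))))
  step 18: S(S(S(S(S(S(mul(add(Z, SZ), add(SZ, SZ))))))))
  step 19: S(S(S(S(S(S(mul(SZ, add(SZ, SZ))))))))
  step 20: S(S(S(S(S(S(add(add(SZ, SZ), mul(Z, add(SZ, SZ)))))))))
  step 21: S(S(S(S(S(S(add(S(add(Z, SZ)), mul(Z, add(SZ, SZ)))))))))
  step 22: S(S(S(S(S(S(S(add(add(Z, SZ), mul(Z, add(SZ, SZ))))))))))
  step 23: S(S(S(S(S(S(S(add(SZ, mul(Z, add(SZ, SZ))))))))))
  step 24: S(S(S(S(S(S(S(S(add(Z, mul(Z, add(SZ, SZ)))))))))))
  step 25: S(S(S(S(S(S(S(S(mul(Z, add(SZ, SZ))))))))))
  step 26: S^8(Z)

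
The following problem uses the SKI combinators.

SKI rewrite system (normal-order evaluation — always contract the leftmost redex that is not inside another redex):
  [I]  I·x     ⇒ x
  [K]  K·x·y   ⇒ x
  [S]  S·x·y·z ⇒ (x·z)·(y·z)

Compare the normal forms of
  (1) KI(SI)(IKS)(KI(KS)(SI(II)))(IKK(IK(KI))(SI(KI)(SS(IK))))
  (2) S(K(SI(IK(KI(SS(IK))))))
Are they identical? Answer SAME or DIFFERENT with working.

Term A:
  start: KI(SI)(IKS)(KI(KS)(SI(II)))(IKK(IK(KI))(SI(KI)(SS(IK))))
  step 1: I(IKS)(KI(KS)(SI(II)))(IKK(IK(KI))(SI(KI)(SS(IK))))
  step 2: IKS(KI(KS)(SI(II)))(IKK(IK(KI))(SI(KI)(SS(IK))))
  step 3: KS(KI(KS)(SI(II)))(IKK(IK(KI))(SI(KI)(SS(IK))))
  step 4: S(IKK(IK(KI))(SI(KI)(SS(IK))))
  step 5: S(KK(IK(KI))(SI(KI)(SS(IK))))
  step 6: S(K(SI(KI)(SS(IK))))
  step 7: S(K(I(SS(IK))(KI(SS(IK)))))
  step 8: S(K(SS(IK)(KI(SS(IK)))))
  step 9: S(K(S(KI(SS(IK)))(IK(KI(SS(IK))))))
  step 10: S(K(SI(IK(KI(SS(IK))))))
  step 11: S(K(SI(K(KI(SS(IK))))))
  step 12: S(K(SI(KI)))

Term B:
  start: S(K(SI(IK(KI(SS(IK))))))
  step 1: S(K(SI(K(KI(SS(IK))))))
  step 2: S(K(SI(KI)))

Answer: SAME — A ⇓ S(K(SI(KI))), B ⇓ S(K(SI(KI)))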